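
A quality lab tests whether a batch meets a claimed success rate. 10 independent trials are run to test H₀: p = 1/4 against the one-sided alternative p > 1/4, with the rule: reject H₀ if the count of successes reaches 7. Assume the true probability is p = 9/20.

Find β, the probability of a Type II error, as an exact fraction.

A Type II error is failing to reject when Ha holds: with p = 9/20, β = P(Y ≤ 6).
Summing C(10,j)·(9/20)^j·(11/20)^{10-j} for j = 0..6 gives 2298892939321/2560000000000.

2298892939321/2560000000000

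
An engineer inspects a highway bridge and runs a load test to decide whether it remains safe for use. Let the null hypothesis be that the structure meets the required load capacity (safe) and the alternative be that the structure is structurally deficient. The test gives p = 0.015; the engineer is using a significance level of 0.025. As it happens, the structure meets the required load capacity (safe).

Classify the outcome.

Type I error

Since p = 0.015 < α = 0.025, H₀ is rejected.
H₀ is true (actually the structure meets the required load capacity (safe)).
Rejecting a true H₀ is a Type I error.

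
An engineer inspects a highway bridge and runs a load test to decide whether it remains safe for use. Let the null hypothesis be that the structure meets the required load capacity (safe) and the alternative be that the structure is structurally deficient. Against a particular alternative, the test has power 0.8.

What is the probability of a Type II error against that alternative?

0.2

Power = 1 − β, so β = 1 − 0.8 = 0.2.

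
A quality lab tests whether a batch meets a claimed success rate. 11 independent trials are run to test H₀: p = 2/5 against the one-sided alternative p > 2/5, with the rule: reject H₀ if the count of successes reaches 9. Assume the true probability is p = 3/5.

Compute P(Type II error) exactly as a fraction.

8604328/9765625

β = P(fail to reject H₀ | Ha true) = P(Y ≤ 8 | p = 3/5), Y ~ Binomial(11, 3/5).
Adding the binomial probabilities P(Y=0)+…+P(Y=8) at p = 3/5 gives 8604328/9765625.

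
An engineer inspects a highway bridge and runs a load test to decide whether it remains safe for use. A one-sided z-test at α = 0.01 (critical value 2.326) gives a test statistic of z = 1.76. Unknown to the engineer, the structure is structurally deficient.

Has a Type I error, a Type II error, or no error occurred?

The conventional null hypothesis is that the structure meets the required load capacity (safe).
Since z = 1.76 ≤ z* = 2.326, H₀ is not rejected.
H₀ is false (actually the structure is structurally deficient).
Failing to reject a false H₀ is a Type II error.

Type II error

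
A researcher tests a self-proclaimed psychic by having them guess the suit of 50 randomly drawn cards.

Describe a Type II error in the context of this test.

A Type II error would mean concluding that the subject is guessing at random (p = 1/4) (or at least failing to establish that the subject performs better than chance) when in fact the subject performs better than chance.

With the conventional null hypothesis that the subject is guessing at random (p = 1/4):
A Type II error is failing to reject H₀ when H₀ is false.
Here that means concluding there is no evidence of ability when actually the subject performs better than chance.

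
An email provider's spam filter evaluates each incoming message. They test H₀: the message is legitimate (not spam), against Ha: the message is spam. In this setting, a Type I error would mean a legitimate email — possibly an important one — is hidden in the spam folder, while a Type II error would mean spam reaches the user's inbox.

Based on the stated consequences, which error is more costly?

The Type I consequence (a legitimate email — possibly an important one — is hidden in the spam folder) is more severe than the Type II consequence (spam reaches the user's inbox).

Type I error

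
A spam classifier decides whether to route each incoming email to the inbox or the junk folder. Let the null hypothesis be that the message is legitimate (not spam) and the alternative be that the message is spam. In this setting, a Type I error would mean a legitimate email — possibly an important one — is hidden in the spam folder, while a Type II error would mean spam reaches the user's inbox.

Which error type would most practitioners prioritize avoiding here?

The Type I consequence (a legitimate email — possibly an important one — is hidden in the spam folder) is more severe than the Type II consequence (spam reaches the user's inbox).

Type I error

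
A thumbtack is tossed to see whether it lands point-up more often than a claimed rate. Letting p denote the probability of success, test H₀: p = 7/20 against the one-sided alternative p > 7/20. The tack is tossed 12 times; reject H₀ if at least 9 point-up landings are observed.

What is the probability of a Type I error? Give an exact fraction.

α = P(reject H₀ | H₀ true) = P(X ≥ 9 | p = 7/20), with X ~ Binomial(12, 7/20).
Summing C(12,j)(7/20)^j(13/20)^{12−j} for j = 9,…,12 gives 4595509118767/819200000000000.

4595509118767/819200000000000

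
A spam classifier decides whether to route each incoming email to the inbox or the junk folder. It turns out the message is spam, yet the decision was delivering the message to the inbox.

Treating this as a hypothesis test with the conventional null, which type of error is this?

Type II error

The null hypothesis here is that the message is legitimate (not spam).
'Delivering the message to the inbox' corresponds to failing to reject H₀.
H₀ was not rejected but H₀ is false — a Type II error (false negative).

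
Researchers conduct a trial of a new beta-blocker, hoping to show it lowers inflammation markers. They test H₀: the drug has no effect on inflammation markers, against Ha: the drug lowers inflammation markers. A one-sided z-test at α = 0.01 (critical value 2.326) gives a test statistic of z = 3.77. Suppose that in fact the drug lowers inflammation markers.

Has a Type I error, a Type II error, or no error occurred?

Since z = 3.77 > z* = 2.326, H₀ is rejected.
H₀ is false (actually the drug lowers inflammation markers).
The decision matches the true state — no error.

Neither — the decision is correct.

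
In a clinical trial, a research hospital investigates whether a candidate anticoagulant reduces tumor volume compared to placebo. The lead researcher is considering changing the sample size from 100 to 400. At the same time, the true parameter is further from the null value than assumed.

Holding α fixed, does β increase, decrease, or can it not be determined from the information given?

More data shrinks sampling variability; the test statistic under Ha concentrates further from the null value, making rejection more likely. A bigger departure from H₀ is easier for the test to detect, so it fails to reject less often. Both changes push β in the same direction.

It decreases.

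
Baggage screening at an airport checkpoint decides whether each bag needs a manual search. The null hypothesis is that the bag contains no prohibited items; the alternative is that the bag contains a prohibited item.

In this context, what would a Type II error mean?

A Type II error would mean concluding that the bag contains no prohibited items (or at least failing to establish that the bag contains a prohibited item) when in fact the bag contains a prohibited item.

A Type II error is failing to reject H₀ when H₀ is false.
Here that means letting the bag through when actually the bag contains a prohibited item.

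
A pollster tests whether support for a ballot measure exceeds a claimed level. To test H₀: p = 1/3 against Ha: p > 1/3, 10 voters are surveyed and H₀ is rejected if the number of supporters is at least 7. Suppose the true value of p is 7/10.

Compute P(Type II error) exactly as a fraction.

β = P(fail to reject H₀ | Ha true) = P(S ≤ 6 | p = 7/10), S ~ Binomial(10, 7/10).
Equivalently, β = 1 − P(S ≥ 7) = 218993301/625000000.

218993301/625000000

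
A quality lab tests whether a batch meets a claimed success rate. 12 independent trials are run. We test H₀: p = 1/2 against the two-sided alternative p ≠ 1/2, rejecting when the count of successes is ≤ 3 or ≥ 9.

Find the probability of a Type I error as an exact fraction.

Under H₀, Y ~ Binomial(12, 1/2); α is the probability of landing in either tail, P(Y ≤ 3) + P(Y ≥ 9).
Each tail has probability (1 + 12 + 66 + 220)/4096; doubling gives α = 598/4096 = 299/2048.

299/2048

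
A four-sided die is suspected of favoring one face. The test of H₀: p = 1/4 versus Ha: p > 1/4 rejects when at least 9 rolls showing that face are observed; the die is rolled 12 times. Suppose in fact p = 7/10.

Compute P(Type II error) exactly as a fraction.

β = P(fail to reject H₀ | Ha true) = P(S ≤ 8 | p = 7/10), S ~ Binomial(12, 7/10).
Adding the binomial probabilities P(S=0)+…+P(S=8) at p = 7/10 gives 101496845313/200000000000.

101496845313/200000000000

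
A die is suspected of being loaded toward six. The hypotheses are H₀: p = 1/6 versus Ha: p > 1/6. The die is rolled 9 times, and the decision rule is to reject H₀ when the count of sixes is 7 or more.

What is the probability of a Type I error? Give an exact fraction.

α = P(reject H₀ | H₀ true) = P(X ≥ 7 | p = 1/6), with X ~ Binomial(9, 1/6).
Adding the binomial terms for j = 7 through 9 with p = 1/6 yields 473/5038848.

473/5038848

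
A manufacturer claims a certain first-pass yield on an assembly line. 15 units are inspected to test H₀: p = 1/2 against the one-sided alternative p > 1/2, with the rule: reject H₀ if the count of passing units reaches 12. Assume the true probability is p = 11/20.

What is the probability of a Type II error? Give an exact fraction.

7844484964274060391/8192000000000000000

A Type II error is failing to reject when Ha holds: with p = 11/20, β = P(S ≤ 11).
Equivalently, β = 1 − P(S ≥ 12) = 7844484964274060391/8192000000000000000.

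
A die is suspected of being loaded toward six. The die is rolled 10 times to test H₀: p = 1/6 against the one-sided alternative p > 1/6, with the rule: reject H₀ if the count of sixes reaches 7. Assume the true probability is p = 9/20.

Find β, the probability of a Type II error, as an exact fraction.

A Type II error is failing to reject when Ha holds: with p = 9/20, β = P(S ≤ 6).
Adding the binomial probabilities P(S=0)+…+P(S=6) at p = 9/20 gives 2298892939321/2560000000000.

2298892939321/2560000000000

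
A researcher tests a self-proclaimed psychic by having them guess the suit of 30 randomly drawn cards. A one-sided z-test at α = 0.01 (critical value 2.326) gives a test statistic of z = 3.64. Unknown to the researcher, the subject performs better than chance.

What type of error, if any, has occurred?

Neither — the decision is correct.

The conventional null hypothesis is that the subject is guessing at random (p = 1/4).
Since z = 3.64 > z* = 2.326, H₀ is rejected.
H₀ is false (actually the subject performs better than chance).
The decision matches the true state — no error.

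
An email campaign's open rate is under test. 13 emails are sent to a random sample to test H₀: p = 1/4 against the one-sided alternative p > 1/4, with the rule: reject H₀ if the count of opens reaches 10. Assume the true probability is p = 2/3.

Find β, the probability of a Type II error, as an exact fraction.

A Type II error is failing to reject when Ha holds: with p = 2/3, β = P(Y ≤ 9).
Equivalently, β = 1 − P(Y ≥ 10) = 1080275/1594323.

1080275/1594323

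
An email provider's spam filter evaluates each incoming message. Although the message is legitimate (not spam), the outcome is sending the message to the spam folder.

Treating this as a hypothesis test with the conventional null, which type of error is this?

The null hypothesis here is that the message is legitimate (not spam).
'Sending the message to the spam folder' corresponds to rejecting H₀.
H₀ was rejected but H₀ is true — a Type I error (false positive).

Type I error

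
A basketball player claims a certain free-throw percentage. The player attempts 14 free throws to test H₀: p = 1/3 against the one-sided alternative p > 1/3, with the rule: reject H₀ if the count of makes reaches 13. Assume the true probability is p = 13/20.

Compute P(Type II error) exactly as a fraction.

1604780863168259917/1638400000000000000

β = P(fail to reject H₀ | Ha true) = P(X ≤ 12 | p = 13/20), X ~ Binomial(14, 13/20).
Summing C(14,j)·(13/20)^j·(7/20)^{14-j} for j = 0..12 gives 1604780863168259917/1638400000000000000.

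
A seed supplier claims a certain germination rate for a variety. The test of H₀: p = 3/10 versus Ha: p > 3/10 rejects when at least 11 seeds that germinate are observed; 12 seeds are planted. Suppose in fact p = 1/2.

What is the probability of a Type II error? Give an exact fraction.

4083/4096

A Type II error is failing to reject when Ha holds: with p = 1/2, β = P(Y ≤ 10).
Adding the binomial probabilities P(Y=0)+…+P(Y=10) at p = 1/2 gives 4083/4096.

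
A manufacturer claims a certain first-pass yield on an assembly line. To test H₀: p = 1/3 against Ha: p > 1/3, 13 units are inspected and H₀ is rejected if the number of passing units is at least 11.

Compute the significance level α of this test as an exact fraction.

113/531441

Under H₀, S ~ Binomial(13, 1/3), and α = P(S ≥ 11).
P(S ≥ 11) = Σ_{j=11}^{13} C(13,j)·(1/3)^j·(2/3)^{13-j} = 113/531441.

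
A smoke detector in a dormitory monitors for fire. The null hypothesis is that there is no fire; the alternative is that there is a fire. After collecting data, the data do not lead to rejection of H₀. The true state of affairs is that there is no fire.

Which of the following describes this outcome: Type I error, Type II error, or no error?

The test retained a true H₀ — the decision matches the true state.

No error — this is a correct decision.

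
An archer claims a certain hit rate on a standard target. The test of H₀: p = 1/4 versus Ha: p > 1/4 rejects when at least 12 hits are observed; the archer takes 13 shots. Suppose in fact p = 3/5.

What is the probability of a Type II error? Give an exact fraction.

1205291336/1220703125

β = P(fail to reject H₀ | Ha true) = P(S ≤ 11 | p = 3/5), S ~ Binomial(13, 3/5).
Adding the binomial probabilities P(S=0)+…+P(S=11) at p = 3/5 gives 1205291336/1220703125.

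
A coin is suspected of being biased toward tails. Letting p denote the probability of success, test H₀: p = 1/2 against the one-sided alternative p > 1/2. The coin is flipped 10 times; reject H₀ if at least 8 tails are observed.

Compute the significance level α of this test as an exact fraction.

7/128

α = P(reject H₀ | H₀ true) = P(S ≥ 8 | p = 1/2), with S ~ Binomial(10, 1/2).
P(S ≥ 8) = [C(10,8) + C(10,9) + C(10,10)] / 2^10 = (45 + 10 + 1) / 1024 = 56/1024 = 7/128.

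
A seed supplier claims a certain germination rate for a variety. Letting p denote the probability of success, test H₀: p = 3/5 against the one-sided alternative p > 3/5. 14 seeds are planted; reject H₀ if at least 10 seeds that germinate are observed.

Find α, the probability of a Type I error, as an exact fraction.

Under H₀, X ~ Binomial(14, 3/5), and α = P(X ≥ 10).
P(X ≥ 10) = Σ_{j=10}^{14} C(14,j)·(3/5)^j·(2/5)^{14-j} = 340889877/1220703125.

340889877/1220703125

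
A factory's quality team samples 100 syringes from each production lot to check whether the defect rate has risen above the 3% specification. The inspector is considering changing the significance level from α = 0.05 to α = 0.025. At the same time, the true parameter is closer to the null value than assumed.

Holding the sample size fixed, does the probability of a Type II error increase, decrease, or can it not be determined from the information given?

It increases.

A smaller α moves the rejection region further into the tail. With the alternative true, more outcomes now fall outside the rejection region, so failing to reject becomes more likely. When the true parameter is near the null value, the test has a harder time distinguishing Ha from H₀. Both changes push β in the same direction.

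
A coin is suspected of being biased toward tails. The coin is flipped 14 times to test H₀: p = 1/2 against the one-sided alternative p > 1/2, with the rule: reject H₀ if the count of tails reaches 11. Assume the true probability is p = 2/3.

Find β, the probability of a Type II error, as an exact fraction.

A Type II error is failing to reject when Ha holds: with p = 2/3, β = P(X ≤ 10).
Adding the binomial probabilities P(X=0)+…+P(X=10) at p = 2/3 gives 3533689/4782969.

3533689/4782969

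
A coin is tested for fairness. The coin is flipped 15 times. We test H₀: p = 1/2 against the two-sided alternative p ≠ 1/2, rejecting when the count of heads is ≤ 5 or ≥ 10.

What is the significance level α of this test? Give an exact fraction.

Under H₀, K ~ Binomial(15, 1/2); α is the probability of landing in either tail, P(K ≤ 5) + P(K ≥ 10).
Each tail has probability (1 + 15 + 105 + 455 + 1365 + 3003)/32768; doubling gives α = 9888/32768 = 309/1024.

309/1024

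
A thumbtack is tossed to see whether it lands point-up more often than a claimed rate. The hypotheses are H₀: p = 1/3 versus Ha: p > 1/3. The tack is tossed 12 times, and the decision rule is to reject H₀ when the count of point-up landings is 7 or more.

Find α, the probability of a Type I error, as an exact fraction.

α = P(reject H₀ | H₀ true) = P(S ≥ 7 | p = 1/3), with S ~ Binomial(12, 1/3).
Summing C(12,j)(1/3)^j(2/3)^{12−j} for j = 7,…,12 gives 11771/177147.

11771/177147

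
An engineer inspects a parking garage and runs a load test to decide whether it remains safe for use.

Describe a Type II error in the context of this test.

A Type II error would mean concluding that the structure meets the required load capacity (safe) (or at least failing to establish that the structure is structurally deficient) when in fact the structure is structurally deficient.

With the conventional null hypothesis that the structure meets the required load capacity (safe):
A Type II error is failing to reject H₀ when H₀ is false.
Here that means keeping the structure open when actually the structure is structurally deficient.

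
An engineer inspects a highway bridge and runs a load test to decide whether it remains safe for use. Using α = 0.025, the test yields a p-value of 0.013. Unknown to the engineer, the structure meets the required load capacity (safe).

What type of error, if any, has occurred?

The conventional null hypothesis is that the structure meets the required load capacity (safe).
Since p = 0.013 < α = 0.025, H₀ is rejected.
H₀ is true (actually the structure meets the required load capacity (safe)).
Rejecting a true H₀ is a Type I error.

Type I error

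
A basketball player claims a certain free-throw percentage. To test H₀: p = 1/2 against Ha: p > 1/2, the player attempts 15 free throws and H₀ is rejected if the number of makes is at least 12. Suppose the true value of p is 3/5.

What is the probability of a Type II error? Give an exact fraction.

27755679248/30517578125

A Type II error is failing to reject when Ha holds: with p = 3/5, β = P(Y ≤ 11).
Adding the binomial probabilities P(Y=0)+…+P(Y=11) at p = 3/5 gives 27755679248/30517578125.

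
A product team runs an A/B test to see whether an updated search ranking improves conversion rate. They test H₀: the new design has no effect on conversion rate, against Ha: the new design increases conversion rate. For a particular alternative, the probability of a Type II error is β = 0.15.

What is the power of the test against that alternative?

0.85

Power = 1 − β = 1 − 0.15 = 0.85.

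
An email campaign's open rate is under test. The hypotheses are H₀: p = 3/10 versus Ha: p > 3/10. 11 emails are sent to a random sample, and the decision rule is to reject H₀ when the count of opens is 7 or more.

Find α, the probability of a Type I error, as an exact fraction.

216191511/10000000000

The Type I error probability is α = P(Y ≥ 7) computed under H₀, where Y ~ Binomial(11, 3/10).
P(Y ≥ 7) = Σ_{j=7}^{11} C(11,j)·(3/10)^j·(7/10)^{11-j} = 216191511/10000000000.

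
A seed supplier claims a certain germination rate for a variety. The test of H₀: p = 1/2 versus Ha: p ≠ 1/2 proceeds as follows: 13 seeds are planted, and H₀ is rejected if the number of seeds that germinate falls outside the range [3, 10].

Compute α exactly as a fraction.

α = P(K ≤ 2 or K ≥ 11 | p = 1/2), K ~ Binomial(13, 1/2).
Each tail has probability (1 + 13 + 78)/8192; doubling gives α = 184/8192 = 23/1024.

23/1024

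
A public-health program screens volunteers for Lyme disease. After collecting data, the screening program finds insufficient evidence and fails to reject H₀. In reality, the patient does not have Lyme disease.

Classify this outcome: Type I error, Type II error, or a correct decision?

The conventional null hypothesis here is that the patient does not have Lyme disease.
The test retained a true H₀ — the decision matches the true state.

No error (correct decision).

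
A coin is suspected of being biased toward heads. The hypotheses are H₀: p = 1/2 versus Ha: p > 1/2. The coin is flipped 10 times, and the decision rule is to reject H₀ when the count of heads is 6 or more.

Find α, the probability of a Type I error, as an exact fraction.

The Type I error probability is α = P(S ≥ 6) computed under H₀, where S ~ Binomial(10, 1/2).
Summing the upper tail: (210 + 120 + 45 + 10 + 1) / 2^10 = 386/1024 = 193/512.

193/512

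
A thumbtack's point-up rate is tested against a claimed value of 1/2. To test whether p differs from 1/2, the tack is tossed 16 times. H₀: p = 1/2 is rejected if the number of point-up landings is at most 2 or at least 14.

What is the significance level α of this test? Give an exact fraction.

137/32768

The significance level is the null-hypothesis probability of the rejection region {≤2} ∪ {≥14}.
The two tails are symmetric, so α = 2·(1 + 16 + 120)/2^16 = 274/65536 = 137/32768.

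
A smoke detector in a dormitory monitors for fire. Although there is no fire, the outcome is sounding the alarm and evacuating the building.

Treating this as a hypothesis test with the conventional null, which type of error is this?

Type I error

The null hypothesis here is that there is no fire.
'Sounding the alarm and evacuating the building' corresponds to rejecting H₀.
H₀ was rejected but H₀ is true — a Type I error (false positive).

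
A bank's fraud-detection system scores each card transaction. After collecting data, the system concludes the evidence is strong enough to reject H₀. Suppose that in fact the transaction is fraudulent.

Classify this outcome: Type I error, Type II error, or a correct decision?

The conventional null hypothesis here is that the transaction is legitimate.
The test rejected a false H₀ — the decision matches the true state.

No error (correct decision).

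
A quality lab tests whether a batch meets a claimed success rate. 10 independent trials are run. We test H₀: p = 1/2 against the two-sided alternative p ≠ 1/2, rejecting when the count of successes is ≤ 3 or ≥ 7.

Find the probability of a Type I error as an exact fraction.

α = P(K ≤ 3 or K ≥ 7 | p = 1/2), K ~ Binomial(10, 1/2).
By symmetry, α = 2·P(K ≤ 3) = 2·(1 + 10 + 45 + 120)/1024 = 352/1024 = 11/32.

11/32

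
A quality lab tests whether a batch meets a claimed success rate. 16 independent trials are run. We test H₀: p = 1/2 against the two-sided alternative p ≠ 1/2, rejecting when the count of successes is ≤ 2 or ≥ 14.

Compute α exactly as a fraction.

137/32768

α = P(X ≤ 2 or X ≥ 14 | p = 1/2), X ~ Binomial(16, 1/2).
The two tails are symmetric, so α = 2·(1 + 16 + 120)/2^16 = 274/65536 = 137/32768.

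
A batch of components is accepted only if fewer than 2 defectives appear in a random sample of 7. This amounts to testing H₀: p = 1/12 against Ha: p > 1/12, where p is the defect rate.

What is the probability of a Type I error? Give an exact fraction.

Under H₀, X ~ Binomial(7, 1/12); the Type I error rate is P(X ≥ 2).
Computing the lower-tail complement: 1 − 1771561/1990656 = 219095/1990656.

219095/1990656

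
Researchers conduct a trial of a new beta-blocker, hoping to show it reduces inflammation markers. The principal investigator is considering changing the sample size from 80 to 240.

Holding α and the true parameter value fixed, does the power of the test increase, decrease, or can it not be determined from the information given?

Increasing n separates the H₀ and Ha sampling distributions, so under Ha fewer outcomes land in the acceptance region.
Since power = 1 − β and β decreases, power increases.

It increases.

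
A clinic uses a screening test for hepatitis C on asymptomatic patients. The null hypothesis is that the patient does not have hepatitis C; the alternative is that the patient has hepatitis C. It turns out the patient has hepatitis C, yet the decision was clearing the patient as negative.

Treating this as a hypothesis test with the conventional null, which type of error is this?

'Clearing the patient as negative' corresponds to failing to reject H₀.
H₀ was not rejected but H₀ is false — a Type II error (false negative).

Type II error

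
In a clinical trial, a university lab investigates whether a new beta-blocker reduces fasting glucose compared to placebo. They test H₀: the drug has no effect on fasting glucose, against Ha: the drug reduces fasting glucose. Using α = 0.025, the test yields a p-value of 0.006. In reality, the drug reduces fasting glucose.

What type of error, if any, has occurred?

Since p = 0.006 < α = 0.025, H₀ is rejected.
H₀ is false (actually the drug reduces fasting glucose).
The decision matches the true state — no error.

No error — this is a correct decision.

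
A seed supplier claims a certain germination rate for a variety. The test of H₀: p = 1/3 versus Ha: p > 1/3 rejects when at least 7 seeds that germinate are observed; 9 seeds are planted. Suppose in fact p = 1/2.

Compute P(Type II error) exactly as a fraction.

β = P(fail to reject H₀ | Ha true) = P(X ≤ 6 | p = 1/2), X ~ Binomial(9, 1/2).
Equivalently, β = 1 − P(X ≥ 7) = 233/256.

233/256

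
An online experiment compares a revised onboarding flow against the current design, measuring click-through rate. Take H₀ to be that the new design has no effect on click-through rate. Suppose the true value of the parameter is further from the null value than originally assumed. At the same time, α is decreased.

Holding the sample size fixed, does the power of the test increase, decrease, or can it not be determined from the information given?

Cannot be determined from the information given.

The first change alone would make β decrease; the second alone would make β increase. Which effect dominates depends on the magnitudes, which are not given.
Since power = 1 − β, the effect on power is likewise indeterminate.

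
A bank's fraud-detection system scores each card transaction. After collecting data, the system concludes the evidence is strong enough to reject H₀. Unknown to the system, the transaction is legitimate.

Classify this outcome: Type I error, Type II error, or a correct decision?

Type I error

The conventional null hypothesis here is that the transaction is legitimate.
H₀ was rejected, but H₀ is actually true.
Rejecting a true null hypothesis is a Type I error (false positive).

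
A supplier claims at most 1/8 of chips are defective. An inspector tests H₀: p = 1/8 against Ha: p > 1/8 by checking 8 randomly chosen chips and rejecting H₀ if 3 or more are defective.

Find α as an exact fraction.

α = P(reject H₀ | H₀ true) = P(Y ≥ 3 | p = 1/8), Y ~ Binomial(8, 1/8).
Via the complement, α = 1 − Σ_{j=0}^{2} C(8,j)(1/8)^j(7/8)^{8-j} = 1129899/16777216.

1129899/16777216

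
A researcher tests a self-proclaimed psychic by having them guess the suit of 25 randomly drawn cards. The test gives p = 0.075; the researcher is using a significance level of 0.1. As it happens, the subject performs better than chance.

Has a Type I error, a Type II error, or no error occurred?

No error — this is a correct decision.

The conventional null hypothesis is that the subject is guessing at random (p = 1/4).
Since p = 0.075 < α = 0.1, H₀ is rejected.
H₀ is false (actually the subject performs better than chance).
The decision matches the true state — no error.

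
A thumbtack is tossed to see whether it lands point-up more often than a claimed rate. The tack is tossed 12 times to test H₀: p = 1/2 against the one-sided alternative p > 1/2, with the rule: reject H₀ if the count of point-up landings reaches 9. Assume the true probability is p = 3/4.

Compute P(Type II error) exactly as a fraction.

β = P(fail to reject H₀ | Ha true) = P(X ≤ 8 | p = 3/4), X ~ Binomial(12, 3/4).
Adding the binomial probabilities P(X=0)+…+P(X=8) at p = 3/4 gives 5892517/16777216.

5892517/16777216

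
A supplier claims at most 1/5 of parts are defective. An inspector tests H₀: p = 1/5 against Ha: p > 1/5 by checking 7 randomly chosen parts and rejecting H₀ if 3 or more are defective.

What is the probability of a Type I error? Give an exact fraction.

The significance level is the probability, assuming p = 1/5, of seeing 3 or more defectives in 7 draws.
Computing the lower-tail complement: 1 − 13312/15625 = 2313/15625.

2313/15625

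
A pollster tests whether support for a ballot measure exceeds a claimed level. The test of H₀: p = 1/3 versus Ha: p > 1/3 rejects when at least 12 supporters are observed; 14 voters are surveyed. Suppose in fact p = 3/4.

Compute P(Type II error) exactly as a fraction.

96485417/134217728

Under the alternative p = 3/4, X ~ Binomial(14, 3/4); β is the probability the test does not reject, P(X < 12).
Adding the binomial probabilities P(X=0)+…+P(X=11) at p = 3/4 gives 96485417/134217728.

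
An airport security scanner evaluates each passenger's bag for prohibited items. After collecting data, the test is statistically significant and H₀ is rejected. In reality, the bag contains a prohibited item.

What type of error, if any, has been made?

The conventional null hypothesis here is that the bag contains no prohibited items.
The test rejected a false H₀ — the decision matches the true state.

Neither — the decision is correct.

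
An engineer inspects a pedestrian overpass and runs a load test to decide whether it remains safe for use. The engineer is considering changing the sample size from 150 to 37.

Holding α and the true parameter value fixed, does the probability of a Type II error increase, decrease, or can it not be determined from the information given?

With less data the test statistic is noisier; under Ha, more outcomes land inside the acceptance region.

It increases.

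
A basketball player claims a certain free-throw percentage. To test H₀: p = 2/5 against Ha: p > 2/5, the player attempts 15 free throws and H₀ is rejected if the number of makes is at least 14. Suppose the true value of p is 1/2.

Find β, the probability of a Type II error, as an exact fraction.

2047/2048

A Type II error is failing to reject when Ha holds: with p = 1/2, β = P(K ≤ 13).
Equivalently, β = 1 − P(K ≥ 14) = 2047/2048.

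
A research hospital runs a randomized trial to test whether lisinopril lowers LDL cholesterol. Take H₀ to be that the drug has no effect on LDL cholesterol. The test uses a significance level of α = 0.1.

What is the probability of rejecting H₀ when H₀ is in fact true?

The significance level α is, by definition, the probability of a Type I error — P(reject H₀ | H₀ true).

0.1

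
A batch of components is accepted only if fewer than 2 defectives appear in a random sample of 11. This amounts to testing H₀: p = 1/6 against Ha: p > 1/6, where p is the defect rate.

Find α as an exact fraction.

α = P(reject H₀ | H₀ true) = P(K ≥ 2 | p = 1/6), K ~ Binomial(11, 1/6).
α = 1 − P(K ≤ 1) = 1 − 9765625/22674816 = 12909191/22674816.

12909191/22674816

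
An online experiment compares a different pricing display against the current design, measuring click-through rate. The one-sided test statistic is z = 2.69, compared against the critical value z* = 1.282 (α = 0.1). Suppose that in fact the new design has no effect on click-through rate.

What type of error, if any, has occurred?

The conventional null hypothesis is that the new design has no effect on click-through rate.
Since z = 2.69 > z* = 1.282, H₀ is rejected.
H₀ is true (actually the new design has no effect on click-through rate).
Rejecting a true H₀ is a Type I error.

Type I error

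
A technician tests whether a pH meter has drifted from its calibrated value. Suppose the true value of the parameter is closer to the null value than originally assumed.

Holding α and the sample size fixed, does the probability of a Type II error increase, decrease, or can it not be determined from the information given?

It increases.

When the true parameter is near the null value, the test has a harder time distinguishing Ha from H₀.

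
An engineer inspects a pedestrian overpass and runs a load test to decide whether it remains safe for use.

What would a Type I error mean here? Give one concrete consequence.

With the conventional null hypothesis that the structure meets the required load capacity (safe):
A Type I error is rejecting H₀ when H₀ is true.
Here that means closing the structure for repairs when actually the structure meets the required load capacity (safe).

A Type I error would mean concluding that the structure is structurally deficient when in fact the structure meets the required load capacity (safe). Consequence: a sound structure is closed unnecessarily, at significant cost and disruption.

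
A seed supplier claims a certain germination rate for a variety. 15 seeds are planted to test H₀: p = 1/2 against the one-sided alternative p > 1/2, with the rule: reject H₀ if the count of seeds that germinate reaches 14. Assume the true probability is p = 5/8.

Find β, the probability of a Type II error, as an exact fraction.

Under the alternative p = 5/8, X ~ Binomial(15, 5/8); β is the probability the test does not reject, P(X < 14).
Adding the binomial probabilities P(X=0)+…+P(X=13) at p = 5/8 gives 17439598153791/17592186044416.

17439598153791/17592186044416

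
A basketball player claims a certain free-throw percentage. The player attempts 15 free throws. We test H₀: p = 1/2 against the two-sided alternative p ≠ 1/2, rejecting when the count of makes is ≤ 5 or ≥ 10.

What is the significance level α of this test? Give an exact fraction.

The significance level is the null-hypothesis probability of the rejection region {≤5} ∪ {≥10}.
By symmetry, α = 2·P(Y ≤ 5) = 2·(1 + 15 + 105 + 455 + 1365 + 3003)/32768 = 9888/32768 = 309/1024.

309/1024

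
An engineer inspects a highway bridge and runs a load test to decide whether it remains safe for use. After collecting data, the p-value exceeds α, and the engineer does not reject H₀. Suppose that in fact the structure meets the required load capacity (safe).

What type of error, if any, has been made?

The conventional null hypothesis here is that the structure meets the required load capacity (safe).
The test retained a true H₀ — the decision matches the true state.

No error (correct decision).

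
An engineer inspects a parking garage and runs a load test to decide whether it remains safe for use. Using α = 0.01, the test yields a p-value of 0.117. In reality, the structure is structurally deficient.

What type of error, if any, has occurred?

The conventional null hypothesis is that the structure meets the required load capacity (safe).
Since p = 0.117 ≥ α = 0.01, H₀ is not rejected.
H₀ is false (actually the structure is structurally deficient).
Failing to reject a false H₀ is a Type II error.

Type II error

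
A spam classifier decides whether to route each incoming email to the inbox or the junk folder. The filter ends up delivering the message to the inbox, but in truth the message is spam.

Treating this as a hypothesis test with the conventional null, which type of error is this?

The null hypothesis here is that the message is legitimate (not spam).
'Delivering the message to the inbox' corresponds to failing to reject H₀.
H₀ was not rejected but H₀ is false — a Type II error (false negative).

Type II error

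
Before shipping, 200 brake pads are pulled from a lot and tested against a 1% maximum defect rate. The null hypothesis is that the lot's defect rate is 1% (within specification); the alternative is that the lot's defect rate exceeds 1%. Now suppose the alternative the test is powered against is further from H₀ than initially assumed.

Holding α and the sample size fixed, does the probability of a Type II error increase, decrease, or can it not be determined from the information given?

The further the true parameter sits from the null value, the more of the Ha sampling distribution falls in the rejection region.

It decreases.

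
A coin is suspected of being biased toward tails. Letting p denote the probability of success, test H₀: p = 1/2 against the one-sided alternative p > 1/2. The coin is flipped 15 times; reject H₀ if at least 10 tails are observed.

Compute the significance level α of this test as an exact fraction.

Under H₀, S ~ Binomial(15, 1/2), and α = P(S ≥ 10).
Summing the upper tail: (3003 + 1365 + 455 + 105 + 15 + 1) / 2^15 = 4944/32768 = 309/2048.

309/2048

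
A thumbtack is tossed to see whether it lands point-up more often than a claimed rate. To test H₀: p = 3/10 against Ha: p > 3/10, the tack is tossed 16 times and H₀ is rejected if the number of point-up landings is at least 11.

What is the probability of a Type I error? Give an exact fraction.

15663201513957/10000000000000000

Under H₀, K ~ Binomial(16, 3/10), and α = P(K ≥ 11).
Summing C(16,j)(3/10)^j(7/10)^{16−j} for j = 11,…,16 gives 15663201513957/10000000000000000.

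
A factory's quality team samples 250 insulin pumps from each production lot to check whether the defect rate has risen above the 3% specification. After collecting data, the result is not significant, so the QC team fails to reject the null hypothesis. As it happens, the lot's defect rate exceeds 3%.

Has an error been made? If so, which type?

The conventional null hypothesis here is that the lot's defect rate is 3% (within specification).
H₀ was not rejected, but H₀ is actually false.
Failing to reject a false null hypothesis is a Type II error (false negative).

Type II error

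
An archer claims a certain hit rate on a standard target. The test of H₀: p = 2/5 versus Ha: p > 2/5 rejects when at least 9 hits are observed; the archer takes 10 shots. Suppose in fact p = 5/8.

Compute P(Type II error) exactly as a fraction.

1005382449/1073741824

A Type II error is failing to reject when Ha holds: with p = 5/8, β = P(K ≤ 8).
Summing C(10,j)·(5/8)^j·(3/8)^{10-j} for j = 0..8 gives 1005382449/1073741824.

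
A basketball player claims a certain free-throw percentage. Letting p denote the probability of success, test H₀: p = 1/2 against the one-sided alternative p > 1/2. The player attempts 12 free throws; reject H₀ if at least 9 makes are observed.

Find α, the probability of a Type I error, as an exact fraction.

299/4096

Under H₀, Y ~ Binomial(12, 1/2), and α = P(Y ≥ 9).
P(Y ≥ 9) = [C(12,9) + C(12,10) + C(12,11) + C(12,12)] / 2^12 = (220 + 66 + 12 + 1) / 4096 = 299/4096.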